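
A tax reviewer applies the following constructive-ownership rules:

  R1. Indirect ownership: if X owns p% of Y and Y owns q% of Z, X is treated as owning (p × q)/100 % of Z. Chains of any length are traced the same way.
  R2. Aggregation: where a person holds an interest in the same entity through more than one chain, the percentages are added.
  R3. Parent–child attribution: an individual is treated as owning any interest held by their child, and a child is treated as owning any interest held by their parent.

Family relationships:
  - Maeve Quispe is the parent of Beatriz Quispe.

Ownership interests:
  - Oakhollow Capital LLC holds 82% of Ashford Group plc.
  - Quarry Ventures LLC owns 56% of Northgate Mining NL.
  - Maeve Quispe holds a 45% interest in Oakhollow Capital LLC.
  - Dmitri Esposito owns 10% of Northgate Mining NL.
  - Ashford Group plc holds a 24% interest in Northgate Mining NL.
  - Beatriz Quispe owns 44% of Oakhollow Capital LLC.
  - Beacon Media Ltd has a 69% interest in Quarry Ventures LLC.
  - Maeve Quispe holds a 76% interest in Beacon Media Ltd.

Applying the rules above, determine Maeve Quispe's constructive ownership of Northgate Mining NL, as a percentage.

46.8816%

By parent–child attribution (R3), Maeve Quispe is treated as also owning Beatriz Quispe's interest in Oakhollow Capital LLC, giving 45% + 44% = 89%.
Chain via Oakhollow Capital LLC → Ashford Group plc (R1): 89% × 82% × 24% = 17.5152% of Northgate Mining NL.
Chain via Beacon Media Ltd → Quarry Ventures LLC (R1): 76% × 69% × 56% = 29.3664% of Northgate Mining NL.
Aggregating (R2): 17.5152% + 29.3664% = 46.8816%.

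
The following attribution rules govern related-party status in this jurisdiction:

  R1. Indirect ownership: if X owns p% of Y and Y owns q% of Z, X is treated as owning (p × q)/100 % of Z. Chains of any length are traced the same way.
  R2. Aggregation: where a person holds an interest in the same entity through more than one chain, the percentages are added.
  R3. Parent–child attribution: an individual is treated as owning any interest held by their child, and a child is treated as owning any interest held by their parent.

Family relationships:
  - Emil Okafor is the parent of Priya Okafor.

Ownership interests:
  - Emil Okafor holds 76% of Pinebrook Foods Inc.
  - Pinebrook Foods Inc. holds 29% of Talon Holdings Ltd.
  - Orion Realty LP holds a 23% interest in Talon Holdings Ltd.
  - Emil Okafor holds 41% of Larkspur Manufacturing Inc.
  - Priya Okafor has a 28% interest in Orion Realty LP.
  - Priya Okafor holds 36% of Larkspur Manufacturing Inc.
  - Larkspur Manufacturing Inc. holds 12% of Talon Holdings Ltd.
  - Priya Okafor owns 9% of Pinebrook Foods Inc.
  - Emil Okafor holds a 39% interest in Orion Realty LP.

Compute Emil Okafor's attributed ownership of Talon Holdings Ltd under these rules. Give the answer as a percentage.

By parent–child attribution (R3), Emil Okafor is treated as also owning Priya Okafor's interest in Pinebrook Foods Inc, giving 76% + 9% = 85%.
By parent–child attribution (R3), Emil Okafor is treated as also owning Priya Okafor's interest in Larkspur Manufacturing Inc, giving 41% + 36% = 77%.
By parent–child attribution (R3), Emil Okafor is treated as also owning Priya Okafor's interest in Orion Realty LP, giving 39% + 28% = 67%.
Chain via Pinebrook Foods Inc. (R1): 85% × 29% = 24.65% of Talon Holdings Ltd.
Chain via Larkspur Manufacturing Inc. (R1): 77% × 12% = 9.24% of Talon Holdings Ltd.
Chain via Orion Realty LP (R1): 67% × 23% = 15.41% of Talon Holdings Ltd.
Aggregating (R2): 24.65% + 9.24% + 15.41% = 49.3%.

49.3%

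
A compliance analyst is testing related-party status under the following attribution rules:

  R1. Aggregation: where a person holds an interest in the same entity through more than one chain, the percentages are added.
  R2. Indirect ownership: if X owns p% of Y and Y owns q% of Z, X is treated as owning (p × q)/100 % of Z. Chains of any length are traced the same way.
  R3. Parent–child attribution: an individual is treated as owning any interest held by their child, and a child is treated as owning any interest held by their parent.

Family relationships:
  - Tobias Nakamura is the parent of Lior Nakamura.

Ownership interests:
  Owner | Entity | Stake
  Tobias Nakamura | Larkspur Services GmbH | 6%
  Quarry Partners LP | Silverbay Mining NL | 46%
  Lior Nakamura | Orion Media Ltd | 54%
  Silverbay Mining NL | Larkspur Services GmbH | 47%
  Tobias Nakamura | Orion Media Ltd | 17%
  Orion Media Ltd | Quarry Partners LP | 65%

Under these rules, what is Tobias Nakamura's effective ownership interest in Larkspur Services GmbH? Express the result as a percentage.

By parent–child attribution (R3), Tobias Nakamura is treated as also owning Lior Nakamura's interest in Orion Media Ltd, giving 17% + 54% = 71%.
Chain via Orion Media Ltd → Quarry Partners LP → Silverbay Mining NL (R2): 71% × 65% × 46% × 47% = 9.97763% of Larkspur Services GmbH.
Direct interest in Larkspur Services GmbH: 6%.
Aggregating (R1): 9.97763% + 6% = 15.97763%.

15.97763%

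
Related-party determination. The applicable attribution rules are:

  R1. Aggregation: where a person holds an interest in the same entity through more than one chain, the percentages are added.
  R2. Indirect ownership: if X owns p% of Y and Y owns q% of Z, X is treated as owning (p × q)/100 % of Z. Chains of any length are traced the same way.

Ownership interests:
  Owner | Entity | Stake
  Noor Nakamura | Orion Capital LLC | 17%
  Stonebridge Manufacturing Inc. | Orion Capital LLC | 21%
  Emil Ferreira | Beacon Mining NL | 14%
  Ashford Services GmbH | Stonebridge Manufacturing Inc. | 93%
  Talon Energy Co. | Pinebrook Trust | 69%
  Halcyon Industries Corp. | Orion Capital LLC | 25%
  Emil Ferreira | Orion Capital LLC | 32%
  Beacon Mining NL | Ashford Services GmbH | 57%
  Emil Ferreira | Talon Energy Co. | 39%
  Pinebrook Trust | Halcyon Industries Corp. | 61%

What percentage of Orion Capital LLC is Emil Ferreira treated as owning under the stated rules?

37.662269%

Chain via Talon Energy Co. → Pinebrook Trust → Halcyon Industries Corp. (R2): 39% × 69% × 61% × 25% = 4.103775% of Orion Capital LLC.
Chain via Beacon Mining NL → Ashford Services GmbH → Stonebridge Manufacturing Inc. (R2): 14% × 57% × 93% × 21% = 1.558494% of Orion Capital LLC.
Direct interest in Orion Capital LLC: 32%.
Aggregating (R1): 4.103775% + 1.558494% + 32% = 37.662269%.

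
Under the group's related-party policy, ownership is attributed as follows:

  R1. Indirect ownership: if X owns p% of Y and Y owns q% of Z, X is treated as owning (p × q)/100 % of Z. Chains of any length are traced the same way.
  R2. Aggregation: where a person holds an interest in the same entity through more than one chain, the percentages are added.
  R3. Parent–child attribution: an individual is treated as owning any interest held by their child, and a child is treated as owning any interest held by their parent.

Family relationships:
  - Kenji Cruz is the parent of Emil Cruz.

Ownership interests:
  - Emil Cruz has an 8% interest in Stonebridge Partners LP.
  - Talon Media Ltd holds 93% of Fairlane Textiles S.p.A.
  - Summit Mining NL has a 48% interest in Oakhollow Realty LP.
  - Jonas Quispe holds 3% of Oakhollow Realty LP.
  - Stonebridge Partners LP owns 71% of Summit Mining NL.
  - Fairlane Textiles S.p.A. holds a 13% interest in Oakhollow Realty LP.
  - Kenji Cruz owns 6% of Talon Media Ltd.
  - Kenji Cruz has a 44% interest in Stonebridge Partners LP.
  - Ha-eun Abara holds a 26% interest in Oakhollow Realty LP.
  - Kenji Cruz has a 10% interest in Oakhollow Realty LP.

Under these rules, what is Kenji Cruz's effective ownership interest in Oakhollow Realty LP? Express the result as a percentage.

By parent–child attribution (R3), Kenji Cruz is treated as also owning Emil Cruz's interest in Stonebridge Partners LP, giving 44% + 8% = 52%.
Chain via Talon Media Ltd → Fairlane Textiles S.p.A. (R1): 6% × 93% × 13% = 0.7254% of Oakhollow Realty LP.
Chain via Stonebridge Partners LP → Summit Mining NL (R1): 52% × 71% × 48% = 17.7216% of Oakhollow Realty LP.
Direct interest in Oakhollow Realty LP: 10%.
Aggregating (R2): 0.7254% + 17.7216% + 10% = 28.447%.

28.447%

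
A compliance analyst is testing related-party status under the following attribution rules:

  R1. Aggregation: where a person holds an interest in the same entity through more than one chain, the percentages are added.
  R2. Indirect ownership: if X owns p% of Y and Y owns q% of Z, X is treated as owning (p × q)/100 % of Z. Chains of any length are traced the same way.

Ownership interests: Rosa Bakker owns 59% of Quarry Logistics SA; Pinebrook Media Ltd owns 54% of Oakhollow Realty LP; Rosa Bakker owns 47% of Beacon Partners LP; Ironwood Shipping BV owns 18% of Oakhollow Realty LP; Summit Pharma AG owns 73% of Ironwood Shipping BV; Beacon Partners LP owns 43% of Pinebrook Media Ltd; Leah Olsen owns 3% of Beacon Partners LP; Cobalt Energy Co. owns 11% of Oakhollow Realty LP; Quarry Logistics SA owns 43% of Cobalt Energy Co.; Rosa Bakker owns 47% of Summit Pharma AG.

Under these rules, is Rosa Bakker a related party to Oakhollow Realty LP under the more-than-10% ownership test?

Chain via Quarry Logistics SA → Cobalt Energy Co. (R2): 59% × 43% × 11% = 2.7907% of Oakhollow Realty LP.
Chain via Beacon Partners LP → Pinebrook Media Ltd (R2): 47% × 43% × 54% = 10.9134% of Oakhollow Realty LP.
Chain via Summit Pharma AG → Ironwood Shipping BV (R2): 47% × 73% × 18% = 6.1758% of Oakhollow Realty LP.
Aggregating (R1): 2.7907% + 10.9134% + 6.1758% = 19.8799%.
19.8799% exceeds the 10% threshold, so Rosa is a related party to Oakhollow Realty LP.

Yes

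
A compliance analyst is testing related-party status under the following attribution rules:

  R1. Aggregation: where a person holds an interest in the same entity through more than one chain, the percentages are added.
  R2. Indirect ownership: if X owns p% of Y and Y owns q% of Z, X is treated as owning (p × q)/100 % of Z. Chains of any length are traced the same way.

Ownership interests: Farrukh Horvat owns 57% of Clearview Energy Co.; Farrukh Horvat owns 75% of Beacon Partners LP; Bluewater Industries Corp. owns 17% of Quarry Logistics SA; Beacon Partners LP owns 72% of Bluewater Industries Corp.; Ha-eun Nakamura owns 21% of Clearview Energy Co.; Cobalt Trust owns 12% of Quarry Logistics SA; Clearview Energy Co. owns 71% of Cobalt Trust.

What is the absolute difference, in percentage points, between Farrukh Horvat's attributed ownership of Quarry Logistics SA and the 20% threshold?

5.9636

Chain via Beacon Partners LP → Bluewater Industries Corp. (R2): 75% × 72% × 17% = 9.18% of Quarry Logistics SA.
Chain via Clearview Energy Co. → Cobalt Trust (R2): 57% × 71% × 12% = 4.8564% of Quarry Logistics SA.
Aggregating (R1): 9.18% + 4.8564% = 14.0364%.
14.0364% falls short of the 20% threshold by 5.9636 percentage points.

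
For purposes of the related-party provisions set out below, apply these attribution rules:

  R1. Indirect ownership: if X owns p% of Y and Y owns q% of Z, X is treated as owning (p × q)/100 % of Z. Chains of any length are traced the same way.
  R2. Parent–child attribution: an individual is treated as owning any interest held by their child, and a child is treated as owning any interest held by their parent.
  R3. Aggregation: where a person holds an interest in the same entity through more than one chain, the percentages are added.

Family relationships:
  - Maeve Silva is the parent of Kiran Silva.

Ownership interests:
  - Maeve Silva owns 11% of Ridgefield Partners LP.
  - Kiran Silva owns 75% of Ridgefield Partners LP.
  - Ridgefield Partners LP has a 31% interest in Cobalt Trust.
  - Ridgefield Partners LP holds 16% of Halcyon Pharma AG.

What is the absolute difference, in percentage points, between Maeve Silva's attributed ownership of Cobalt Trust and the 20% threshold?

6.66

By parent–child attribution (R2), Maeve Silva is treated as also owning Kiran Silva's interest in Ridgefield Partners LP, giving 11% + 75% = 86%.
Chain via Ridgefield Partners LP (R1): 86% × 31% = 26.66% of Cobalt Trust.
26.66% exceeds the 20% threshold by 6.66 percentage points.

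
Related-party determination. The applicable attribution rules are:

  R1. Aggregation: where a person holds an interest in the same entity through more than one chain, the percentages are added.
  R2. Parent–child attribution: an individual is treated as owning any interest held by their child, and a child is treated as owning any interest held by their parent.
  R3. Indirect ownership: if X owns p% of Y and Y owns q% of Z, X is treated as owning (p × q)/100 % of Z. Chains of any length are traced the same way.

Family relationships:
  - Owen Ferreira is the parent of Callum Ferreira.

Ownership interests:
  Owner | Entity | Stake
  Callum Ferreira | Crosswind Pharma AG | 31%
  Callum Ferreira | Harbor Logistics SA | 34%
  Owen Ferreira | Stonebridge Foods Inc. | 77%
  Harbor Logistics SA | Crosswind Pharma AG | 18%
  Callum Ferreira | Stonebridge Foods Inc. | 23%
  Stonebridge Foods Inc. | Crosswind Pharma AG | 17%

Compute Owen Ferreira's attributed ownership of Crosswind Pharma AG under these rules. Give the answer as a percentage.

54.12%

By parent–child attribution (R2), Owen Ferreira is treated as also owning Callum Ferreira's interest in Stonebridge Foods Inc, giving 77% + 23% = 100%.
By parent–child attribution (R2), Owen Ferreira is treated as owning Callum Ferreira's 34% interest in Harbor Logistics SA.
By parent–child attribution (R2), Owen Ferreira is treated as owning Callum Ferreira's 31% interest in Crosswind Pharma AG.
Chain via Stonebridge Foods Inc. (R3): 100% × 17% = 17% of Crosswind Pharma AG.
Chain via Harbor Logistics SA (R3): 34% × 18% = 6.12% of Crosswind Pharma AG.
Direct interest in Crosswind Pharma AG: 31%.
Aggregating (R1): 17% + 6.12% + 31% = 54.12%.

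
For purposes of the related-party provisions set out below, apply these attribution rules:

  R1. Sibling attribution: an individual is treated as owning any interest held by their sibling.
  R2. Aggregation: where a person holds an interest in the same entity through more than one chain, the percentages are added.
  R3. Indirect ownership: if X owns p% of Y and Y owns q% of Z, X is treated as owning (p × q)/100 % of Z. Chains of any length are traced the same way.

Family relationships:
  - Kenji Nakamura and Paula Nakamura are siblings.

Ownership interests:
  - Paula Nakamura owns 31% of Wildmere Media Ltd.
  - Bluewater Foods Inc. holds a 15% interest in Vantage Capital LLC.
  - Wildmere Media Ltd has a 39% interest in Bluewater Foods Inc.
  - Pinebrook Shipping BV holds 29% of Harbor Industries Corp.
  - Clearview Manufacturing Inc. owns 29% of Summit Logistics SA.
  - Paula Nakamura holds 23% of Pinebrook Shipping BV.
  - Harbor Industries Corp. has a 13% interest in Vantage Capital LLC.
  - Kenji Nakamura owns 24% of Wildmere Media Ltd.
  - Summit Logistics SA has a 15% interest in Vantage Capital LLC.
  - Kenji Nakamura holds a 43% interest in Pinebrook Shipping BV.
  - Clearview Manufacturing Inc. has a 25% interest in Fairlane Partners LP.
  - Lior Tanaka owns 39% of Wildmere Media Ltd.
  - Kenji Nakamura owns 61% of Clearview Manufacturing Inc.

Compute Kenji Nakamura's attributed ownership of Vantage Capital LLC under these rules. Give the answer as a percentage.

By sibling attribution (R1), Kenji Nakamura is treated as also owning Paula Nakamura's interest in Wildmere Media Ltd, giving 24% + 31% = 55%.
By sibling attribution (R1), Kenji Nakamura is treated as also owning Paula Nakamura's interest in Pinebrook Shipping BV, giving 43% + 23% = 66%.
Chain via Wildmere Media Ltd → Bluewater Foods Inc. (R3): 55% × 39% × 15% = 3.2175% of Vantage Capital LLC.
Chain via Clearview Manufacturing Inc. → Summit Logistics SA (R3): 61% × 29% × 15% = 2.6535% of Vantage Capital LLC.
Chain via Pinebrook Shipping BV → Harbor Industries Corp. (R3): 66% × 29% × 13% = 2.4882% of Vantage Capital LLC.
Aggregating (R2): 3.2175% + 2.6535% + 2.4882% = 8.3592%.

8.3592%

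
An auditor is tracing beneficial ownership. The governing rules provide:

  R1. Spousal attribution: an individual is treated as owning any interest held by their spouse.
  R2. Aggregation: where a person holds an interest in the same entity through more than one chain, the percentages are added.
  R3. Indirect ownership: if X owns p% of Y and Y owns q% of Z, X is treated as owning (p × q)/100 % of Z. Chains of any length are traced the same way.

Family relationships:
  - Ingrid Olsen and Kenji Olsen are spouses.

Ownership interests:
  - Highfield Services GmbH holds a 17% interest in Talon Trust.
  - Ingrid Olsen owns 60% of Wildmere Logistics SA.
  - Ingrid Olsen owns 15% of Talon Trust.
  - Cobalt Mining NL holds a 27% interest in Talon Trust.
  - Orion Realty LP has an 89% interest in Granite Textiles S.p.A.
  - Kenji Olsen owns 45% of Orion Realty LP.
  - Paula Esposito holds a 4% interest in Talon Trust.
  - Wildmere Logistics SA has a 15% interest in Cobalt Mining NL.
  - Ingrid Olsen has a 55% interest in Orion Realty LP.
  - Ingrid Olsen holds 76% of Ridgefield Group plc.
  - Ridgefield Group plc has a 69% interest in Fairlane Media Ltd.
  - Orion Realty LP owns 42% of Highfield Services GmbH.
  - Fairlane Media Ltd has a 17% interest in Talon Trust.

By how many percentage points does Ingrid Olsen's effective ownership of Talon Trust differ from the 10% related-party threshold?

By spousal attribution (R1), Ingrid Olsen is treated as also owning Kenji Olsen's interest in Orion Realty LP, giving 55% + 45% = 100%.
Chain via Ridgefield Group plc → Fairlane Media Ltd (R3): 76% × 69% × 17% = 8.9148% of Talon Trust.
Chain via Wildmere Logistics SA → Cobalt Mining NL (R3): 60% × 15% × 27% = 2.43% of Talon Trust.
Chain via Orion Realty LP → Highfield Services GmbH (R3): 100% × 42% × 17% = 7.14% of Talon Trust.
Direct interest in Talon Trust: 15%.
Aggregating (R2): 8.9148% + 2.43% + 7.14% + 15% = 33.4848%.
33.4848% exceeds the 10% threshold by 23.4848 percentage points.

23.4848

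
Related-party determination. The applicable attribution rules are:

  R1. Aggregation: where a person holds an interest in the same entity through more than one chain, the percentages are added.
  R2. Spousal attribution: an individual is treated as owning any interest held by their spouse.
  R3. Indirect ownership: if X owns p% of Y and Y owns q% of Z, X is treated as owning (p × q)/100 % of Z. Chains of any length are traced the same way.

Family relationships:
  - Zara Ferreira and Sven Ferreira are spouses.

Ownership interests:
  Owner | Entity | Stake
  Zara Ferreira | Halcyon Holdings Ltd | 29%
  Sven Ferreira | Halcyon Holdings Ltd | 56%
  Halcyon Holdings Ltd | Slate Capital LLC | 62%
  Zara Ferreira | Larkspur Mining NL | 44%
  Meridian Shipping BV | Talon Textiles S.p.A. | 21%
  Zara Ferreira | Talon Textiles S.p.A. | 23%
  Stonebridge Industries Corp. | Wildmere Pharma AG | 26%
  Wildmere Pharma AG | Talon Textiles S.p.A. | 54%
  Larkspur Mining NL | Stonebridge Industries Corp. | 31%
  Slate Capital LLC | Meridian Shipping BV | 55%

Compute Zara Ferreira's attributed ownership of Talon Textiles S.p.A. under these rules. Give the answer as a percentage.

31.001906%

By spousal attribution (R2), Zara Ferreira is treated as also owning Sven Ferreira's interest in Halcyon Holdings Ltd, giving 29% + 56% = 85%.
Chain via Halcyon Holdings Ltd → Slate Capital LLC → Meridian Shipping BV (R3): 85% × 62% × 55% × 21% = 6.08685% of Talon Textiles S.p.A.
Chain via Larkspur Mining NL → Stonebridge Industries Corp. → Wildmere Pharma AG (R3): 44% × 31% × 26% × 54% = 1.915056% of Talon Textiles S.p.A.
Direct interest in Talon Textiles S.p.A: 23%.
Aggregating (R1): 6.08685% + 1.915056% + 23% = 31.001906%.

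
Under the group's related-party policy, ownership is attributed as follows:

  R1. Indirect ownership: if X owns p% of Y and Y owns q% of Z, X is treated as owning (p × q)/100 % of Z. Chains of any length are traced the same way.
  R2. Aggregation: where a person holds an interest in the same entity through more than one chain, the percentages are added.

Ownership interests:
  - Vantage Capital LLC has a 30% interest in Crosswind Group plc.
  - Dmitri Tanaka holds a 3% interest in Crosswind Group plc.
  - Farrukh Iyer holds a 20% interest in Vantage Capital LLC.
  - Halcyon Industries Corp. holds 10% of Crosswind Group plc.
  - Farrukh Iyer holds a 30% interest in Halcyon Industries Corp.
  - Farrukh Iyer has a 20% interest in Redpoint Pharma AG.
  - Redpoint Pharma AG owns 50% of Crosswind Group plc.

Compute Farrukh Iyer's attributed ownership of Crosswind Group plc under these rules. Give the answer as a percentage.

Chain via Redpoint Pharma AG (R1): 20% × 50% = 10% of Crosswind Group plc.
Chain via Vantage Capital LLC (R1): 20% × 30% = 6% of Crosswind Group plc.
Chain via Halcyon Industries Corp. (R1): 30% × 10% = 3% of Crosswind Group plc.
Aggregating (R2): 10% + 6% + 3% = 19%.

19%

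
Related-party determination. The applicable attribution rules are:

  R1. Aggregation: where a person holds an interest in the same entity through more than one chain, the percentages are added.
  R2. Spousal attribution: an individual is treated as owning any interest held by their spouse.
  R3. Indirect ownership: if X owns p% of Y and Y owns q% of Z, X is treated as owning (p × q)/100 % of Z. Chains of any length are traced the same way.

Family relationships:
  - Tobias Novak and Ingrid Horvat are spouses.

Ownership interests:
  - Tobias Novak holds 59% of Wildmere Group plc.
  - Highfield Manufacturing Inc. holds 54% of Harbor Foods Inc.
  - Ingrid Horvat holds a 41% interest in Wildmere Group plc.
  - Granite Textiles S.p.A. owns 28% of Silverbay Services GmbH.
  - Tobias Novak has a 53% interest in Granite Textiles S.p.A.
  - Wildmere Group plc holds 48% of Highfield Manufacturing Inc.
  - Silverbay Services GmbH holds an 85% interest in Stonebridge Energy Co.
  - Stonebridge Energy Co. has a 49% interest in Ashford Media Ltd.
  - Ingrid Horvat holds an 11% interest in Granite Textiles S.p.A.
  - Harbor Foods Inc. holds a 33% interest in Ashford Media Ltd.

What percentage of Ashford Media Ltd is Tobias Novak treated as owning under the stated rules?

16.01728%

By spousal attribution (R2), Tobias Novak is treated as also owning Ingrid Horvat's interest in Wildmere Group plc, giving 59% + 41% = 100%.
By spousal attribution (R2), Tobias Novak is treated as also owning Ingrid Horvat's interest in Granite Textiles S.p.A, giving 53% + 11% = 64%.
Chain via Wildmere Group plc → Highfield Manufacturing Inc. → Harbor Foods Inc. (R3): 100% × 48% × 54% × 33% = 8.5536% of Ashford Media Ltd.
Chain via Granite Textiles S.p.A. → Silverbay Services GmbH → Stonebridge Energy Co. (R3): 64% × 28% × 85% × 49% = 7.46368% of Ashford Media Ltd.
Aggregating (R1): 8.5536% + 7.46368% = 16.01728%.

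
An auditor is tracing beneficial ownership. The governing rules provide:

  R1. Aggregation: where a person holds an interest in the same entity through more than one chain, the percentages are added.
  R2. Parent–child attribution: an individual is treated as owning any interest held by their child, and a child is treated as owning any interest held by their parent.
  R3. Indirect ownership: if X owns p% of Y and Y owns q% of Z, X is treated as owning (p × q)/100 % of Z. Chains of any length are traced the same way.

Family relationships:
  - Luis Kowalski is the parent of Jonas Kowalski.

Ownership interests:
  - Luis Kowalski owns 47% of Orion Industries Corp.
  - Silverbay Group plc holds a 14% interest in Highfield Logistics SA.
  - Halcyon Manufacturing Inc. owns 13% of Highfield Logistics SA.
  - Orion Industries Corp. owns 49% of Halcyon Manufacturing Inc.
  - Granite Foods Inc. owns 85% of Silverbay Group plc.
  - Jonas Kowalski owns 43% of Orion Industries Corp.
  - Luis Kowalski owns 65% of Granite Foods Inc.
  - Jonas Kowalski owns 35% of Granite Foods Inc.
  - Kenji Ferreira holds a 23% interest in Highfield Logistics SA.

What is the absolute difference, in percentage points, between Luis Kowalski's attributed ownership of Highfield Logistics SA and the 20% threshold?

2.367

By parent–child attribution (R2), Luis Kowalski is treated as also owning Jonas Kowalski's interest in Orion Industries Corp, giving 47% + 43% = 90%.
By parent–child attribution (R2), Luis Kowalski is treated as also owning Jonas Kowalski's interest in Granite Foods Inc, giving 65% + 35% = 100%.
Chain via Orion Industries Corp. → Halcyon Manufacturing Inc. (R3): 90% × 49% × 13% = 5.733% of Highfield Logistics SA.
Chain via Granite Foods Inc. → Silverbay Group plc (R3): 100% × 85% × 14% = 11.9% of Highfield Logistics SA.
Aggregating (R1): 5.733% + 11.9% = 17.633%.
17.633% falls short of the 20% threshold by 2.367 percentage points.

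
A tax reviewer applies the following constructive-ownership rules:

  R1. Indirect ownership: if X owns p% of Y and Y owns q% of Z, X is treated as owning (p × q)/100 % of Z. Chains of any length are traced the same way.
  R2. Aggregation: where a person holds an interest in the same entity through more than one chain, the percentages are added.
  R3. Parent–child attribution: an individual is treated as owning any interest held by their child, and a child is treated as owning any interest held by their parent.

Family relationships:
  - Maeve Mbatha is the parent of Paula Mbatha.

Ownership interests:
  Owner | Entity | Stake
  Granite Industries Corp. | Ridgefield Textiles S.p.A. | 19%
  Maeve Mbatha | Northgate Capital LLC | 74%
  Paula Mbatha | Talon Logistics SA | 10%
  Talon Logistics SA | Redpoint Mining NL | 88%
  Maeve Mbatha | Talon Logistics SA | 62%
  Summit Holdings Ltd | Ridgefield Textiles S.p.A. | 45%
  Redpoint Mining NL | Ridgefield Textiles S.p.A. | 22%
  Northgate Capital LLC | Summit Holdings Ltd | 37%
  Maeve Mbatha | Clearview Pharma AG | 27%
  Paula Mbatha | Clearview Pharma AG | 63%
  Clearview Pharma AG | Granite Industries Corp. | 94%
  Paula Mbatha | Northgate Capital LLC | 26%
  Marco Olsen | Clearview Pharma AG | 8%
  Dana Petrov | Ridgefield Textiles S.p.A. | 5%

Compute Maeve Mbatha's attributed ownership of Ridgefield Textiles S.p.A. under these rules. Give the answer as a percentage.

46.6632%

By parent–child attribution (R3), Maeve Mbatha is treated as also owning Paula Mbatha's interest in Clearview Pharma AG, giving 27% + 63% = 90%.
By parent–child attribution (R3), Maeve Mbatha is treated as also owning Paula Mbatha's interest in Northgate Capital LLC, giving 74% + 26% = 100%.
By parent–child attribution (R3), Maeve Mbatha is treated as also owning Paula Mbatha's interest in Talon Logistics SA, giving 62% + 10% = 72%.
Chain via Clearview Pharma AG → Granite Industries Corp. (R1): 90% × 94% × 19% = 16.074% of Ridgefield Textiles S.p.A.
Chain via Northgate Capital LLC → Summit Holdings Ltd (R1): 100% × 37% × 45% = 16.65% of Ridgefield Textiles S.p.A.
Chain via Talon Logistics SA → Redpoint Mining NL (R1): 72% × 88% × 22% = 13.9392% of Ridgefield Textiles S.p.A.
Aggregating (R2): 16.074% + 16.65% + 13.9392% = 46.6632%.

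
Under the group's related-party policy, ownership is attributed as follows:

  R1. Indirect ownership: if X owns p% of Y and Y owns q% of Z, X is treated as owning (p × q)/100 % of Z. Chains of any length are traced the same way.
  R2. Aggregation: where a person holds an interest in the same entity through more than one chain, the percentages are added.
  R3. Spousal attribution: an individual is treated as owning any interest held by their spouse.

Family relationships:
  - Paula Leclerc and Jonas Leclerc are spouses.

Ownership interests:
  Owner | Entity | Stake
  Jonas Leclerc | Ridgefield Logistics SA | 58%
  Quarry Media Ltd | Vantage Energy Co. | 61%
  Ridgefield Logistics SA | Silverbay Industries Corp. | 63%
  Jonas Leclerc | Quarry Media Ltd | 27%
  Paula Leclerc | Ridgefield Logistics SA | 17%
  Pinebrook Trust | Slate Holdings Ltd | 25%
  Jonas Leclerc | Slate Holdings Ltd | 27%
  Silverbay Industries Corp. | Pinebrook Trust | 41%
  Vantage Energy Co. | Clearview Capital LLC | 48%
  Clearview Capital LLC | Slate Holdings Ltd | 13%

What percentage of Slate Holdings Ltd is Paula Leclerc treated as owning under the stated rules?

By spousal attribution (R3), Paula Leclerc is treated as also owning Jonas Leclerc's interest in Ridgefield Logistics SA, giving 17% + 58% = 75%.
By spousal attribution (R3), Paula Leclerc is treated as owning Jonas Leclerc's 27% interest in Quarry Media Ltd.
By spousal attribution (R3), Paula Leclerc is treated as owning Jonas Leclerc's 27% interest in Slate Holdings Ltd.
Chain via Ridgefield Logistics SA → Silverbay Industries Corp. → Pinebrook Trust (R1): 75% × 63% × 41% × 25% = 4.843125% of Slate Holdings Ltd.
Chain via Quarry Media Ltd → Vantage Energy Co. → Clearview Capital LLC (R1): 27% × 61% × 48% × 13% = 1.027728% of Slate Holdings Ltd.
Direct interest in Slate Holdings Ltd: 27%.
Aggregating (R2): 4.843125% + 1.027728% + 27% = 32.870853%.

32.870853%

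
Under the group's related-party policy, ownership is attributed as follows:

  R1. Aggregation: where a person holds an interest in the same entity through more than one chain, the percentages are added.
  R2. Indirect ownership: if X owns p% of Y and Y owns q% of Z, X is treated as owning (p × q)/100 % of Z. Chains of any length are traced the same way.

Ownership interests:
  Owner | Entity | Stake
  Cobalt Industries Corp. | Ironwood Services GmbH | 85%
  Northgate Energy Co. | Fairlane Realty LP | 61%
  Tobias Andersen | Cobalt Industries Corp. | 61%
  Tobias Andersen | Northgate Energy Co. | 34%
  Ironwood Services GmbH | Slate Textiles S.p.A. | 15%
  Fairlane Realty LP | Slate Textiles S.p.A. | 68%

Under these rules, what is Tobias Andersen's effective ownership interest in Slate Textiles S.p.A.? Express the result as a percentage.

21.8807%

Chain via Northgate Energy Co. → Fairlane Realty LP (R2): 34% × 61% × 68% = 14.1032% of Slate Textiles S.p.A.
Chain via Cobalt Industries Corp. → Ironwood Services GmbH (R2): 61% × 85% × 15% = 7.7775% of Slate Textiles S.p.A.
Aggregating (R1): 14.1032% + 7.7775% = 21.8807%.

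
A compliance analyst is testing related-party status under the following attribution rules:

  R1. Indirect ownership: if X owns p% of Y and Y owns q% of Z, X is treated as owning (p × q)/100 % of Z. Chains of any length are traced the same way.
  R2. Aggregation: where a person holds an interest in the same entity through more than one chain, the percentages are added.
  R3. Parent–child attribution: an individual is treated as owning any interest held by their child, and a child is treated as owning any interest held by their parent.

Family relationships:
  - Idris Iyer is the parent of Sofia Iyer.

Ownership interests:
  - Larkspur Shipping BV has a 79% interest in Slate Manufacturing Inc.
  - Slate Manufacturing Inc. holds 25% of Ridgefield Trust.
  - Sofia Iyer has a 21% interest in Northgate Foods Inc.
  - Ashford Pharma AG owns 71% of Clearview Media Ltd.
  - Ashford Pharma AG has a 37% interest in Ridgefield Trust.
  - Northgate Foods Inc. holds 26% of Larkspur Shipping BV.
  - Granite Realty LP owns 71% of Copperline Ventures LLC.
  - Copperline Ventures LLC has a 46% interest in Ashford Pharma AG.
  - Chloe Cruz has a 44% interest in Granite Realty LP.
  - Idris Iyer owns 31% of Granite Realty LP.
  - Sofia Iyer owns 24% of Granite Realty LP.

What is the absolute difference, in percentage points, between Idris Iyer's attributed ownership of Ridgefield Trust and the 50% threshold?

By parent–child attribution (R3), Idris Iyer is treated as also owning Sofia Iyer's interest in Granite Realty LP, giving 31% + 24% = 55%.
By parent–child attribution (R3), Idris Iyer is treated as owning Sofia Iyer's 21% interest in Northgate Foods Inc.
Chain via Granite Realty LP → Copperline Ventures LLC → Ashford Pharma AG (R1): 55% × 71% × 46% × 37% = 6.64631% of Ridgefield Trust.
Chain via Northgate Foods Inc. → Larkspur Shipping BV → Slate Manufacturing Inc. (R1): 21% × 26% × 79% × 25% = 1.07835% of Ridgefield Trust.
Aggregating (R2): 6.64631% + 1.07835% = 7.72466%.
7.72466% falls short of the 50% threshold by 42.27534 percentage points.

42.27534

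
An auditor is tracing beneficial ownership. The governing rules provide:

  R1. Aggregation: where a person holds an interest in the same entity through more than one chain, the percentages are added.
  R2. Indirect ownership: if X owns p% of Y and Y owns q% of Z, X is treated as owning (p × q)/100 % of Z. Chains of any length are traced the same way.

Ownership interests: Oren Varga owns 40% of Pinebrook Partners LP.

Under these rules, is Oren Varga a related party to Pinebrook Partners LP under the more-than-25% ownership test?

Direct interest in Pinebrook Partners LP: 40%.
40% exceeds the 25% threshold, so Oren is a related party to Pinebrook Partners LP.

Yes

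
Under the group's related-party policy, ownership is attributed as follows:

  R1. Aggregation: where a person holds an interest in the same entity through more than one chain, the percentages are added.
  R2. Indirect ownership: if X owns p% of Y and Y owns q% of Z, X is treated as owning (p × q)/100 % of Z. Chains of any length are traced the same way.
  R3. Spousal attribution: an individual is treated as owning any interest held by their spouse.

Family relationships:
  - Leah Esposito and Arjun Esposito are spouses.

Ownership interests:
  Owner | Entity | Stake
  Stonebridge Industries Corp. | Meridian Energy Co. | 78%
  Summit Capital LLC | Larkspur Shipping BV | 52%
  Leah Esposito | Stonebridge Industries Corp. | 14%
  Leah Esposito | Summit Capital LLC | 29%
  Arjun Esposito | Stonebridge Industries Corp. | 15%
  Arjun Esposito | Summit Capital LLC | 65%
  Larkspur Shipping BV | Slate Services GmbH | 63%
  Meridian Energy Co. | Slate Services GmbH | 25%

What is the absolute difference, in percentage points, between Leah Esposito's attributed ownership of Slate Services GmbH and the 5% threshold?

31.4494

By spousal attribution (R3), Leah Esposito is treated as also owning Arjun Esposito's interest in Summit Capital LLC, giving 29% + 65% = 94%.
By spousal attribution (R3), Leah Esposito is treated as also owning Arjun Esposito's interest in Stonebridge Industries Corp, giving 14% + 15% = 29%.
Chain via Summit Capital LLC → Larkspur Shipping BV (R2): 94% × 52% × 63% = 30.7944% of Slate Services GmbH.
Chain via Stonebridge Industries Corp. → Meridian Energy Co. (R2): 29% × 78% × 25% = 5.655% of Slate Services GmbH.
Aggregating (R1): 30.7944% + 5.655% = 36.4494%.
36.4494% exceeds the 5% threshold by 31.4494 percentage points.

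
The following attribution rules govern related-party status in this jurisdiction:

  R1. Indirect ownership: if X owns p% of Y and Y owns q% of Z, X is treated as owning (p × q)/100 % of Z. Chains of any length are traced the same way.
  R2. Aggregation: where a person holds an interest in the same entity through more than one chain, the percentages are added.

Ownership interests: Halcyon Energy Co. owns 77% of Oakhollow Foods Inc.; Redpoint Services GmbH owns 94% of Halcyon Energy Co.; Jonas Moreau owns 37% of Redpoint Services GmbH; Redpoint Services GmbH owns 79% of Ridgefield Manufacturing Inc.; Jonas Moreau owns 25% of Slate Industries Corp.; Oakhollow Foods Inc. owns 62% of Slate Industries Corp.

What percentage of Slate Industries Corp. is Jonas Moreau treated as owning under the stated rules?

Chain via Redpoint Services GmbH → Halcyon Energy Co. → Oakhollow Foods Inc. (R1): 37% × 94% × 77% × 62% = 16.603972% of Slate Industries Corp.
Direct interest in Slate Industries Corp: 25%.
Aggregating (R2): 16.603972% + 25% = 41.603972%.

41.603972%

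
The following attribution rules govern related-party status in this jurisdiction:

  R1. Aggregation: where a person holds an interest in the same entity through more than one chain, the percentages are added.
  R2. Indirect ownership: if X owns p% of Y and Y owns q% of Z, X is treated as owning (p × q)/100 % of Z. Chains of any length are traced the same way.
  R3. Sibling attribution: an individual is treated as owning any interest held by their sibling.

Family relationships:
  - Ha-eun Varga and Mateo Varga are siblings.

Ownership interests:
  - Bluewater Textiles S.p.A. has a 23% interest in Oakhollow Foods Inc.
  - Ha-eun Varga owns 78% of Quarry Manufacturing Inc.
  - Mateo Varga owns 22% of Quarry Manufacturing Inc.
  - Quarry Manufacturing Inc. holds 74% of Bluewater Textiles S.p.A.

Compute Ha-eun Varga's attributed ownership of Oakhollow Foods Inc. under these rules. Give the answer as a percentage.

17.02%

By sibling attribution (R3), Ha-eun Varga is treated as also owning Mateo Varga's interest in Quarry Manufacturing Inc, giving 78% + 22% = 100%.
Chain via Quarry Manufacturing Inc. → Bluewater Textiles S.p.A. (R2): 100% × 74% × 23% = 17.02% of Oakhollow Foods Inc.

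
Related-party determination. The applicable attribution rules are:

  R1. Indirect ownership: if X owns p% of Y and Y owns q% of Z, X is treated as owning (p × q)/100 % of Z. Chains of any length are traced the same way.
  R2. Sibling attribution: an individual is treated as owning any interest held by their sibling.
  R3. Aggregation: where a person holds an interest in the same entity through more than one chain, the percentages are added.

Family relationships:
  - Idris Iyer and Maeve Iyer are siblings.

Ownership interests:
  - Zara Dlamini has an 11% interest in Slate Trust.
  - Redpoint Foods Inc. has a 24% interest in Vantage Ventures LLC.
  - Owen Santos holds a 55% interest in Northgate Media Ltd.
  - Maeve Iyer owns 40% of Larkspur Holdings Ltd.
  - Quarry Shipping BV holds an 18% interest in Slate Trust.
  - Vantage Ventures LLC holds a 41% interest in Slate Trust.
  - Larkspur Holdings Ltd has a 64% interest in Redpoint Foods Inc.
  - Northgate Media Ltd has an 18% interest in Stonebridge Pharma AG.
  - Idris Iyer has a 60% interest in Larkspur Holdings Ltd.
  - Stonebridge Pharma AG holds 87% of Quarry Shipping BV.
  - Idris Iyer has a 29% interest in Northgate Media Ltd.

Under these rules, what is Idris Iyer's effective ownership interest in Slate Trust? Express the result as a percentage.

By sibling attribution (R2), Idris Iyer is treated as also owning Maeve Iyer's interest in Larkspur Holdings Ltd, giving 60% + 40% = 100%.
Chain via Larkspur Holdings Ltd → Redpoint Foods Inc. → Vantage Ventures LLC (R1): 100% × 64% × 24% × 41% = 6.2976% of Slate Trust.
Chain via Northgate Media Ltd → Stonebridge Pharma AG → Quarry Shipping BV (R1): 29% × 18% × 87% × 18% = 0.817452% of Slate Trust.
Aggregating (R3): 6.2976% + 0.817452% = 7.115052%.

7.115052%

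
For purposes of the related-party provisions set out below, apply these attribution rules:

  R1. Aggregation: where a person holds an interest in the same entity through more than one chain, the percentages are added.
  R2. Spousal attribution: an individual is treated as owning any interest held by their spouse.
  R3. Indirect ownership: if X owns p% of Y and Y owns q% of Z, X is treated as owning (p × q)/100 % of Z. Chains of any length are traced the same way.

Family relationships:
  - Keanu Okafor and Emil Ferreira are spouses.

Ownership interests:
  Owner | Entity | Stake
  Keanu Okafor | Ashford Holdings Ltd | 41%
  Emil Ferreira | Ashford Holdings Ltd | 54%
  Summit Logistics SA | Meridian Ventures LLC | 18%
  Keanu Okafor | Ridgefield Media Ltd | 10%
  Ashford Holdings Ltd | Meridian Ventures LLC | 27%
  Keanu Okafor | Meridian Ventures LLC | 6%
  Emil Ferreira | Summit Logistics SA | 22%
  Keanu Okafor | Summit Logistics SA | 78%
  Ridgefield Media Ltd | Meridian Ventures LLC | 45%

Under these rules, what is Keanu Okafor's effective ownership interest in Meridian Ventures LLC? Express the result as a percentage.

54.15%

By spousal attribution (R2), Keanu Okafor is treated as also owning Emil Ferreira's interest in Summit Logistics SA, giving 78% + 22% = 100%.
By spousal attribution (R2), Keanu Okafor is treated as also owning Emil Ferreira's interest in Ashford Holdings Ltd, giving 41% + 54% = 95%.
Chain via Ridgefield Media Ltd (R3): 10% × 45% = 4.5% of Meridian Ventures LLC.
Chain via Summit Logistics SA (R3): 100% × 18% = 18% of Meridian Ventures LLC.
Chain via Ashford Holdings Ltd (R3): 95% × 27% = 25.65% of Meridian Ventures LLC.
Direct interest in Meridian Ventures LLC: 6%.
Aggregating (R1): 4.5% + 18% + 25.65% + 6% = 54.15%.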